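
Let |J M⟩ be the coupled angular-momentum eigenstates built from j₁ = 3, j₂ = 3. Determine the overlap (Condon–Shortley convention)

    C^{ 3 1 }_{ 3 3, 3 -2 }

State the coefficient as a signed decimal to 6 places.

j₁+j₂−J=3  J+j₁−j₂=3  J−j₁+j₂=3  j₁+j₂+J+1=10
(j₁±m₁, j₂±m₂, J±M) = (6,0,1,5,4,2)
P² = 1728
sum k=0..0:
  [0] +1/72 = 1/72
S = 1/72
C² = P²·S² = 1/3 ; C = +0.577350

+√(1/3) ≈ +0.577350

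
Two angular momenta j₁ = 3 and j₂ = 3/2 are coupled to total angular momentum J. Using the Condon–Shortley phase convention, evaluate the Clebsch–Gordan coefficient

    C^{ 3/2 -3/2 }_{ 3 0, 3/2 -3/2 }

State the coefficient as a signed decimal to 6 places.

+0.169031

triangle: 3!×3!×0!/7! = 36/5040
(j±m)!: 3!×3!×0!×3!×0!×3! = 1296
prefactor² = (2J+1)×Δ×N² = 1296/35
  k=0: +1/(0!×3!×3!×0!×0!×0!) = 1/36
Σ = 1/36  ⇒  CG² = 1296/35×1/36² = 1/35
CG = +√(1/35) = +0.169031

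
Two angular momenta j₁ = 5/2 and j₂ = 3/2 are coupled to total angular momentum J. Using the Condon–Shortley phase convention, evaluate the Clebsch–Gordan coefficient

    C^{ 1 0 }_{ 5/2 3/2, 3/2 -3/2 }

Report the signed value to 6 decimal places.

+0.447214

√[3·3!2!0!/6! · 4!1!0!3!1!1!] = √(36/5)
  +(−1)^0/∏(0,3,1,0,1,0)! = 1/6  (running 1/6)
⟨..|..⟩ = √(36/5)·(1/6) = +0.447214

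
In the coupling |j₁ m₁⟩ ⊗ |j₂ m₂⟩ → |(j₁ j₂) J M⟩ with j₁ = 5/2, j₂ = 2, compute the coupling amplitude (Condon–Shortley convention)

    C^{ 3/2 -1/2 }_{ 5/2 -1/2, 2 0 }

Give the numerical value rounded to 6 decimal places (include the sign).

triangle: 3!*2!*1!/7! = 12/5040
(j±m)!: 2!*3!*2!*2!*1!*2! = 96
prefactor² = (2J+1)*Δ*N² = 32/35
  k=1: −1/(1!*2!*2!*1!*0!*0!) = -1/4
  k=2: +1/(2!*1!*1!*0!*1!*1!) = 1/2
Σ = 1/4  ⇒  CG² = 32/35*1/4² = 2/35
CG = +√(2/35) = +0.239046

+0.239046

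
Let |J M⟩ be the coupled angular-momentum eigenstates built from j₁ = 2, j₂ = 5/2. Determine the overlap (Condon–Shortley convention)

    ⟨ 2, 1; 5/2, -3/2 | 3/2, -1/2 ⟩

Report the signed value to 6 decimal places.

-0.138013  (= −√(2/105))

j₁+j₂−J=3  J+j₁−j₂=1  J−j₁+j₂=2  j₁+j₂+J+1=7
(j₁±m₁, j₂±m₂, J±M) = (3,1,1,4,1,2)
P² = 96/35
sum k=0..1:
  [0] +1/6 = 1/6
  [1] −1/4 = -1/4
S = -1/12
C² = P²·S² = 2/105 ; C = -0.138013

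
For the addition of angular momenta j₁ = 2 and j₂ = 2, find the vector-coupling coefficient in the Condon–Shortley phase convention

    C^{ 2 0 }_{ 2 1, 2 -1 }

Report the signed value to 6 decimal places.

j₁+j₂−J=2  J+j₁−j₂=2  J−j₁+j₂=2  j₁+j₂+J+1=7
(j₁±m₁, j₂±m₂, J±M) = (3,1,1,3,2,2)
P² = 8/7
sum k=0..1:
  [0] +1/2 = 1/2
  [1] −1/4 = -1/4
S = 1/4
C² = P²·S² = 1/14 ; C = +0.267261

+√(1/14) = +0.267261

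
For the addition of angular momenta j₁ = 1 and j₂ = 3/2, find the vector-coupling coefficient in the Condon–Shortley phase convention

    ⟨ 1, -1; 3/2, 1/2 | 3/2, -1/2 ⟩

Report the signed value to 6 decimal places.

−√(8/15) ≈ -0.730297

√[4·1!1!2!/5! · 0!2!2!1!1!2!] = √(8/15)
  +(−1)^1/∏(1,0,1,1,0,1)! = -1  (running -1)
⟨..|..⟩ = √(8/15)·(-1) = -0.730297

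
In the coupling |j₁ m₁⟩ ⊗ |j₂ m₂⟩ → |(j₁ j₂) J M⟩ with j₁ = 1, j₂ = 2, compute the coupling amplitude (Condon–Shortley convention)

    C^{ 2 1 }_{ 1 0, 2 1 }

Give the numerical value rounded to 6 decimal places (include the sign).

−√(1/6) = -0.408248

j₁+j₂−J=1  J+j₁−j₂=1  J−j₁+j₂=3  j₁+j₂+J+1=6
(j₁±m₁, j₂±m₂, J±M) = (1,1,3,1,3,1)
P² = 3/2
sum k=0..1:
  [0] +1/6 = 1/6
  [1] −1/2 = -1/2
S = -1/3
C² = P²·S² = 1/6 ; C = -0.408248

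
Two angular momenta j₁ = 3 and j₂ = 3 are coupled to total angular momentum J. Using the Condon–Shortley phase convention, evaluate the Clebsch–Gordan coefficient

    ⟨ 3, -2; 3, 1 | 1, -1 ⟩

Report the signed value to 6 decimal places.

+√(5/28) = +0.422577

triangle: 5!·1!·1!/8! = 120/40320
(j±m)!: 1!·5!·4!·2!·0!·2! = 11520
prefactor² = (2J+1)·Δ·N² = 720/7
  k=4: +1/(4!·1!·1!·0!·0!·1!) = 1/24
Σ = 1/24  ⇒  CG² = 720/7·1/24² = 5/28
CG = +√(5/28) = +0.422577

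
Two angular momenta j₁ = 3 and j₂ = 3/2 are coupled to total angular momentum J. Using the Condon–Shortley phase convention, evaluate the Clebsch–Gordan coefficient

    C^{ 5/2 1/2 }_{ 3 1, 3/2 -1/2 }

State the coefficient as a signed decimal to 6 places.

−√(1/70) ≈ -0.119523

j₁+j₂−J=2  J+j₁−j₂=4  J−j₁+j₂=1  j₁+j₂+J+1=8
(j₁±m₁, j₂±m₂, J±M) = (4,2,1,2,3,2)
P² = 288/35
sum k=0..1:
  [0] +1/8 = 1/8
  [1] −1/6 = -1/6
S = -1/24
C² = P²·S² = 1/70 ; C = -0.119523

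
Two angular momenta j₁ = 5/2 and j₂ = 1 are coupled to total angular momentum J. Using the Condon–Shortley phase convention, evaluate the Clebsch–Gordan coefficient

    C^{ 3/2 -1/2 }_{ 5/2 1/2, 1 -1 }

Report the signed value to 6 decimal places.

j₁+j₂−J=2  J+j₁−j₂=3  J−j₁+j₂=0  j₁+j₂+J+1=6
(j₁±m₁, j₂±m₂, J±M) = (3,2,0,2,1,2)
P² = 16/5
sum k=0..0:
  [0] +1/4 = 1/4
S = 1/4
C² = P²·S² = 1/5 ; C = +0.447214

+0.447214  (= +√(1/5))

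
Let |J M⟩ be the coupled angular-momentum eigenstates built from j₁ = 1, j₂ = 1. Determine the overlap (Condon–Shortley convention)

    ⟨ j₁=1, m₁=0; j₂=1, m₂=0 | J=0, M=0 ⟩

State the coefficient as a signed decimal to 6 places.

-0.577350

triangle: 2!×0!×0!/3! = 2/6
(j±m)!: 1!×1!×1!×1!×0!×0! = 1
prefactor² = (2J+1)×Δ×N² = 1/3
  k=1: −1/(1!×1!×0!×0!×0!×0!) = -1
Σ = -1  ⇒  CG² = 1/3×(-1)² = 1/3
CG = −√(1/3) = -0.577350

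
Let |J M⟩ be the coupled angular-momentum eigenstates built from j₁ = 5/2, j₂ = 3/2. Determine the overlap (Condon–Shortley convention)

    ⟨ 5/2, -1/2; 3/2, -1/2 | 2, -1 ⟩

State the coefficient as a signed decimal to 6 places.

j₁+j₂−J=2  J+j₁−j₂=3  J−j₁+j₂=1  j₁+j₂+J+1=7
(j₁±m₁, j₂±m₂, J±M) = (2,3,1,2,1,3)
P² = 12/7
sum k=0..1:
  [0] +1/12 = 1/12
  [1] −1/2 = -1/2
S = -5/12
C² = P²·S² = 25/84 ; C = -0.545545

-0.545545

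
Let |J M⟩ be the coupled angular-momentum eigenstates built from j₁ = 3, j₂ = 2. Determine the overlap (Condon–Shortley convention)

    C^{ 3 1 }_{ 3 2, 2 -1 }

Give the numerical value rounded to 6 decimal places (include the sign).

√[7·2!4!2!/9! · 5!1!1!3!4!2!] = √(64)
  +(−1)^0/∏(0,2,1,1,3,1)! = 1/12  (running 1/12)
  +(−1)^1/∏(1,1,0,0,4,2)! = -1/48  (running 1/16)
⟨..|..⟩ = √(64)·(1/16) = +0.500000

+√(1/4) ≈ +0.500000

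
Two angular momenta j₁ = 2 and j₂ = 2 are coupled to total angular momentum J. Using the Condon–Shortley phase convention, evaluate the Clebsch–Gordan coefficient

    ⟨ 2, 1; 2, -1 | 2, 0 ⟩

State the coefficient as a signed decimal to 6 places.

√[5·2!2!2!/7! · 3!1!1!3!2!2!] = √(8/7)
  +(−1)^0/∏(0,2,1,1,1,1)! = 1/2  (running 1/2)
  +(−1)^1/∏(1,1,0,0,2,2)! = -1/4  (running 1/4)
⟨..|..⟩ = √(8/7)·(1/4) = +0.267261

+√(1/14) ≈ +0.267261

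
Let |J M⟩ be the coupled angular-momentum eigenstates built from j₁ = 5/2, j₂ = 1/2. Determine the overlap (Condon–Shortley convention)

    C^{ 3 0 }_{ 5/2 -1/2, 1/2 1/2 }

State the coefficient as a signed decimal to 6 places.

√[7·0!5!1!/7! · 2!3!1!0!3!3!] = √(72)
  +(−1)^0/∏(0,0,3,1,2,0)! = 1/12  (running 1/12)
⟨..|..⟩ = √(72)·(1/12) = +0.707107

+0.707107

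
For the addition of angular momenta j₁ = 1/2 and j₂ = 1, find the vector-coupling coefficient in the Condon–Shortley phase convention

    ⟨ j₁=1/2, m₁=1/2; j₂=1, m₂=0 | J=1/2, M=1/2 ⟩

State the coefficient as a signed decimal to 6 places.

√[2·1!0!1!/3! · 1!0!1!1!1!0!] = √(1/3)
  +(−1)^0/∏(0,1,0,1,0,0)! = 1  (running 1)
⟨..|..⟩ = √(1/3)·(1) = +0.577350

+√(1/3) ≈ +0.577350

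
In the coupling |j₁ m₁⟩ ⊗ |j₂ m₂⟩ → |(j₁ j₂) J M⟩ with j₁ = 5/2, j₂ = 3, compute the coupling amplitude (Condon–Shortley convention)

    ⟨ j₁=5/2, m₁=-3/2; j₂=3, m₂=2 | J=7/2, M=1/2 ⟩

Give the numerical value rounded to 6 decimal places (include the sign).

j₁+j₂−J=2  J+j₁−j₂=3  J−j₁+j₂=4  j₁+j₂+J+1=10
(j₁±m₁, j₂±m₂, J±M) = (1,4,5,1,4,3)
P² = 9216/35
sum k=1..2:
  [1] −1/144 = -1/144
  [2] +1/24 = 1/24
S = 5/144
C² = P²·S² = 20/63 ; C = +0.563436

+0.563436  (= +√(20/63))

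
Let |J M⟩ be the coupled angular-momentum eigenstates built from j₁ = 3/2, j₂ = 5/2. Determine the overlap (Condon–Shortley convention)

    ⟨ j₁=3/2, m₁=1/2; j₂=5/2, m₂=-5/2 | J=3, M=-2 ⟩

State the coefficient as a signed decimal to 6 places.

j₁+j₂−J=1  J+j₁−j₂=2  J−j₁+j₂=4  j₁+j₂+J+1=8
(j₁±m₁, j₂±m₂, J±M) = (2,1,0,5,1,5)
P² = 240
sum k=0..0:
  [0] +1/24 = 1/24
S = 1/24
C² = P²·S² = 5/12 ; C = +0.645497

+√(5/12) = +0.645497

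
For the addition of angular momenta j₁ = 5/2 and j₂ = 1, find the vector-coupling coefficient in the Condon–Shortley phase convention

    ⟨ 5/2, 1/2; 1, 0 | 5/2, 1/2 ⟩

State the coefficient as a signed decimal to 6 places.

+√(1/35) ≈ +0.169031

j₁+j₂−J=1  J+j₁−j₂=4  J−j₁+j₂=1  j₁+j₂+J+1=7
(j₁±m₁, j₂±m₂, J±M) = (3,2,1,1,3,2)
P² = 144/35
sum k=0..1:
  [0] +1/4 = 1/4
  [1] −1/6 = -1/6
S = 1/12
C² = P²·S² = 1/35 ; C = +0.169031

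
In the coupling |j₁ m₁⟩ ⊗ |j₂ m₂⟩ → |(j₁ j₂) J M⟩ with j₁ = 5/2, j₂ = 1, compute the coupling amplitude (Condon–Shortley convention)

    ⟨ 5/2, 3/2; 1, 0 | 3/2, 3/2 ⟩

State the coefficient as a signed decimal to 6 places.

−√(4/15) ≈ -0.516398

j₁+j₂−J=2  J+j₁−j₂=3  J−j₁+j₂=0  j₁+j₂+J+1=6
(j₁±m₁, j₂±m₂, J±M) = (4,1,1,1,3,0)
P² = 48/5
sum k=1..1:
  [1] −1/6 = -1/6
S = -1/6
C² = P²·S² = 4/15 ; C = -0.516398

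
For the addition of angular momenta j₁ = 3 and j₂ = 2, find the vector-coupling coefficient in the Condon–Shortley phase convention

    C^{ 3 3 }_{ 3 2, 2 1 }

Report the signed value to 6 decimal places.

√[7·2!4!2!/9! · 5!1!3!1!6!0!] = √(960)
  +(−1)^1/∏(1,1,0,2,4,0)! = -1/48  (running -1/48)
⟨..|..⟩ = √(960)·(-1/48) = -0.645497

-0.645497  (= −√(5/12))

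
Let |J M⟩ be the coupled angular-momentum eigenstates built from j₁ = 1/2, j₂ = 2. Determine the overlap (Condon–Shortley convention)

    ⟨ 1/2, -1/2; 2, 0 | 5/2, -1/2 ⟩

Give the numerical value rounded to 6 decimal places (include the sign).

+√(3/5) = +0.774597

√[6·0!1!4!/6! · 0!1!2!2!2!3!] = √(48/5)
  +(−1)^0/∏(0,0,1,2,0,2)! = 1/4  (running 1/4)
⟨..|..⟩ = √(48/5)·(1/4) = +0.774597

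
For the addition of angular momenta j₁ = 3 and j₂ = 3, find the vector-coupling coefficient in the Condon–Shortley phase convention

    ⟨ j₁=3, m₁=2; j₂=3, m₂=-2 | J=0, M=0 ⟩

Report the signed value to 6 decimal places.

-0.377964

triangle: 6!×0!×0!/7! = 720/5040
(j±m)!: 5!×1!×1!×5!×0!×0! = 14400
prefactor² = (2J+1)×Δ×N² = 14400/7
  k=1: −1/(1!×5!×0!×0!×0!×0!) = -1/120
Σ = -1/120  ⇒  CG² = 14400/7×(-1/120)² = 1/7
CG = −√(1/7) = -0.377964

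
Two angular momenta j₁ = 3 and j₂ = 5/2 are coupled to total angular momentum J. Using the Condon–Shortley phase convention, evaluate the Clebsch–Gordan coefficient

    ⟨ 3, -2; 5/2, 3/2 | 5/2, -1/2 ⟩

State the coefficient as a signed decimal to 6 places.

√[6·3!3!2!/9! · 1!5!4!1!2!3!] = √(288/7)
  +(−1)^2/∏(2,1,3,2,0,0)! = 1/24  (running 1/24)
  +(−1)^3/∏(3,0,2,1,1,1)! = -1/12  (running -1/24)
⟨..|..⟩ = √(288/7)·(-1/24) = -0.267261

−√(1/14) ≈ -0.267261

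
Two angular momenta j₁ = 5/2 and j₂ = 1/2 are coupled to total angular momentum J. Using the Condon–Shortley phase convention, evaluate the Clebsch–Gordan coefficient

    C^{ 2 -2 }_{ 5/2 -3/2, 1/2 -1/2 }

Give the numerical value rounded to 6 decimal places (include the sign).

j₁+j₂−J=1  J+j₁−j₂=4  J−j₁+j₂=0  j₁+j₂+J+1=6
(j₁±m₁, j₂±m₂, J±M) = (1,4,0,1,0,4)
P² = 96
sum k=0..0:
  [0] +1/24 = 1/24
S = 1/24
C² = P²·S² = 1/6 ; C = +0.408248

+√(1/6) = +0.408248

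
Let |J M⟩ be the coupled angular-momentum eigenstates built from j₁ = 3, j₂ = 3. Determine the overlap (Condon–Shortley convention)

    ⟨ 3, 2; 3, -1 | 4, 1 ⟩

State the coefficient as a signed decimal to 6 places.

√[9·2!4!4!/11! · 5!1!2!4!5!3!] = √(82944/77)
  +(−1)^0/∏(0,2,1,2,3,2)! = 1/48  (running 1/48)
  +(−1)^1/∏(1,1,0,1,4,3)! = -1/144  (running 1/72)
⟨..|..⟩ = √(82944/77)·(1/72) = +0.455842

+0.455842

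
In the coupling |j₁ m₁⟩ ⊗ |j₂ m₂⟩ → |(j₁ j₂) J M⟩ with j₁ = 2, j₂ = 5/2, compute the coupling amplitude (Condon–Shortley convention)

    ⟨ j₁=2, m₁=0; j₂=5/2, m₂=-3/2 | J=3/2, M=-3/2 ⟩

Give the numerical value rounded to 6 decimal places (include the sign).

j₁+j₂−J=3  J+j₁−j₂=1  J−j₁+j₂=2  j₁+j₂+J+1=7
(j₁±m₁, j₂±m₂, J±M) = (2,2,1,4,0,3)
P² = 192/35
sum k=1..1:
  [1] −1/4 = -1/4
S = -1/4
C² = P²·S² = 12/35 ; C = -0.585540

-0.585540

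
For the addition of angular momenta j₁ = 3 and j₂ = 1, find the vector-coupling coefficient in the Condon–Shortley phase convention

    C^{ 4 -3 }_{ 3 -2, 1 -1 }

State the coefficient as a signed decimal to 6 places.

+√(3/4) ≈ +0.866025

j₁+j₂−J=0  J+j₁−j₂=6  J−j₁+j₂=2  j₁+j₂+J+1=9
(j₁±m₁, j₂±m₂, J±M) = (1,5,0,2,1,7)
P² = 43200
sum k=0..0:
  [0] +1/240 = 1/240
S = 1/240
C² = P²·S² = 3/4 ; C = +0.866025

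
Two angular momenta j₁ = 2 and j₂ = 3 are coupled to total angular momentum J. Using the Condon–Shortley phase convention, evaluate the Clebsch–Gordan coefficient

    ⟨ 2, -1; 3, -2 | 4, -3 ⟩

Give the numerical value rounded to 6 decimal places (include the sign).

triangle: 1!×3!×5!/10! = 720/3628800
(j±m)!: 1!×3!×1!×5!×1!×7! = 3628800
prefactor² = (2J+1)×Δ×N² = 6480
  k=0: +1/(0!×1!×3!×1!×0!×4!) = 1/144
  k=1: −1/(1!×0!×2!×0!×1!×5!) = -1/240
Σ = 1/360  ⇒  CG² = 6480×1/360² = 1/20
CG = +√(1/20) = +0.223607

+0.223607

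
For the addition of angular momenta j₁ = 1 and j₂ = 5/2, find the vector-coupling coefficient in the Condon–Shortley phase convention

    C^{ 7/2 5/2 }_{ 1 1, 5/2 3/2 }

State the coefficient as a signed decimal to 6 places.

+√(5/7) = +0.845154

j₁+j₂−J=0  J+j₁−j₂=2  J−j₁+j₂=5  j₁+j₂+J+1=8
(j₁±m₁, j₂±m₂, J±M) = (2,0,4,1,6,1)
P² = 11520/7
sum k=0..0:
  [0] +1/48 = 1/48
S = 1/48
C² = P²·S² = 5/7 ; C = +0.845154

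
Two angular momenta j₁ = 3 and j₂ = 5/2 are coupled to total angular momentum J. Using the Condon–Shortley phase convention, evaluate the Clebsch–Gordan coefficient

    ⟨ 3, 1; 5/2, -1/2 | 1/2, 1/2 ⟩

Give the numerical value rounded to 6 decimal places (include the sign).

+0.436436

j₁+j₂−J=5  J+j₁−j₂=1  J−j₁+j₂=0  j₁+j₂+J+1=7
(j₁±m₁, j₂±m₂, J±M) = (4,2,2,3,1,0)
P² = 192/7
sum k=2..2:
  [2] +1/12 = 1/12
S = 1/12
C² = P²·S² = 4/21 ; C = +0.436436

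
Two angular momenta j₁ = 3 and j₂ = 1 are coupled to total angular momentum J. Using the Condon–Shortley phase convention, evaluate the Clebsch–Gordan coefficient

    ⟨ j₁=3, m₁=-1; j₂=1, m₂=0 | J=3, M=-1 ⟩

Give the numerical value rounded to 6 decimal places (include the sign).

-0.288675

j₁+j₂−J=1  J+j₁−j₂=5  J−j₁+j₂=1  j₁+j₂+J+1=8
(j₁±m₁, j₂±m₂, J±M) = (2,4,1,1,2,4)
P² = 48
sum k=0..1:
  [0] +1/24 = 1/24
  [1] −1/12 = -1/12
S = -1/24
C² = P²·S² = 1/12 ; C = -0.288675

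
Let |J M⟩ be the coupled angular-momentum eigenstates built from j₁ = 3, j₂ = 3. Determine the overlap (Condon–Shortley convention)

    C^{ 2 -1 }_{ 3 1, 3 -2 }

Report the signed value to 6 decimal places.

√[5·4!2!2!/9! · 4!2!1!5!1!3!] = √(320/7)
  +(−1)^0/∏(0,4,2,1,0,1)! = 1/48  (running 1/48)
  +(−1)^1/∏(1,3,1,0,1,2)! = -1/12  (running -1/16)
⟨..|..⟩ = √(320/7)·(-1/16) = -0.422577

−√(5/28) = -0.422577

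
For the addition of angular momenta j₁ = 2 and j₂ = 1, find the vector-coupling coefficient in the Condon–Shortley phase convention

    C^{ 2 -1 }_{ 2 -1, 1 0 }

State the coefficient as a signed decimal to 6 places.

−√(1/6) ≈ -0.408248

j₁+j₂−J=1  J+j₁−j₂=3  J−j₁+j₂=1  j₁+j₂+J+1=6
(j₁±m₁, j₂±m₂, J±M) = (1,3,1,1,1,3)
P² = 3/2
sum k=0..1:
  [0] +1/6 = 1/6
  [1] −1/2 = -1/2
S = -1/3
C² = P²·S² = 1/6 ; C = -0.408248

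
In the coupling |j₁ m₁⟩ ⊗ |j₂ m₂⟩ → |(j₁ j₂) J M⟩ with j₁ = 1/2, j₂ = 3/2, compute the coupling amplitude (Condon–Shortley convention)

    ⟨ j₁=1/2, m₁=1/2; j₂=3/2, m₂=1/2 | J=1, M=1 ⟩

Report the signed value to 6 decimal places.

√[3·1!0!2!/4! · 1!0!2!1!2!0!] = √(1)
  +(−1)^0/∏(0,1,0,2,0,0)! = 1/2  (running 1/2)
⟨..|..⟩ = √(1)·(1/2) = +0.500000

+0.500000  (= +√(1/4))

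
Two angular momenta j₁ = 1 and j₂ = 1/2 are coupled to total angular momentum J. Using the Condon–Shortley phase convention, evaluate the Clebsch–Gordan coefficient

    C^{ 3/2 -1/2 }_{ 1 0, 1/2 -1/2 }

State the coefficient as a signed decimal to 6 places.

triangle: 0!×2!×1!/4! = 2/24
(j±m)!: 1!×1!×0!×1!×1!×2! = 2
prefactor² = (2J+1)×Δ×N² = 2/3
  k=0: +1/(0!×0!×1!×0!×1!×1!) = 1
Σ = 1  ⇒  CG² = 2/3×1² = 2/3
CG = +√(2/3) = +0.816497

+√(2/3) = +0.816497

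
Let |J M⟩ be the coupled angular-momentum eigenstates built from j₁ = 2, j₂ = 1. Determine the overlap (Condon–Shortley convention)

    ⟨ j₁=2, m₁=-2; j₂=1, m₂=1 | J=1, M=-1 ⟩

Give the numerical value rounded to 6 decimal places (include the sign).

+√(3/5) ≈ +0.774597

triangle: 2!*2!*0!/5! = 4/120
(j±m)!: 0!*4!*2!*0!*0!*2! = 96
prefactor² = (2J+1)*Δ*N² = 48/5
  k=2: +1/(2!*0!*2!*0!*0!*0!) = 1/4
Σ = 1/4  ⇒  CG² = 48/5*1/4² = 3/5
CG = +√(3/5) = +0.774597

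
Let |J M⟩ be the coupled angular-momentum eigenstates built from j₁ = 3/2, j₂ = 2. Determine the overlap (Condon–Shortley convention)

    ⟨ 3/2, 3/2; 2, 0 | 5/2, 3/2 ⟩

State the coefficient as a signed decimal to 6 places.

√[6·1!2!3!/7! · 3!0!2!2!4!1!] = √(288/35)
  +(−1)^0/∏(0,1,0,2,2,1)! = 1/4  (running 1/4)
⟨..|..⟩ = √(288/35)·(1/4) = +0.717137

+√(18/35) = +0.717137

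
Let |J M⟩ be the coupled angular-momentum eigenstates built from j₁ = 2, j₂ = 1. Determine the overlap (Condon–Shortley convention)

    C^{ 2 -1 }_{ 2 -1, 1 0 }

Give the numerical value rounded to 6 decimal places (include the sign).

triangle: 1!*3!*1!/6! = 6/720
(j±m)!: 1!*3!*1!*1!*1!*3! = 36
prefactor² = (2J+1)*Δ*N² = 3/2
  k=0: +1/(0!*1!*3!*1!*0!*0!) = 1/6
  k=1: −1/(1!*0!*2!*0!*1!*1!) = -1/2
Σ = -1/3  ⇒  CG² = 3/2*(-1/3)² = 1/6
CG = −√(1/6) = -0.408248

-0.408248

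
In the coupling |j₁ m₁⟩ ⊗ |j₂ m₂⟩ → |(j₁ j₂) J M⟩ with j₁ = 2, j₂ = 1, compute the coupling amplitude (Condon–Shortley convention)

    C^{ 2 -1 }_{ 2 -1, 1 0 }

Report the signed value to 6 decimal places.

j₁+j₂−J=1  J+j₁−j₂=3  J−j₁+j₂=1  j₁+j₂+J+1=6
(j₁±m₁, j₂±m₂, J±M) = (1,3,1,1,1,3)
P² = 3/2
sum k=0..1:
  [0] +1/6 = 1/6
  [1] −1/2 = -1/2
S = -1/3
C² = P²·S² = 1/6 ; C = -0.408248

-0.408248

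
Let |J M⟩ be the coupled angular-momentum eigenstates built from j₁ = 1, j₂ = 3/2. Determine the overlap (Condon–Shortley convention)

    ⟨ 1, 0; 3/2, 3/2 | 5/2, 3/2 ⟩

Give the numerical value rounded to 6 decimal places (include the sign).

+√(2/5) ≈ +0.632456

√[6·0!2!3!/6! · 1!1!3!0!4!1!] = √(72/5)
  +(−1)^0/∏(0,0,1,3,1,0)! = 1/6  (running 1/6)
⟨..|..⟩ = √(72/5)·(1/6) = +0.632456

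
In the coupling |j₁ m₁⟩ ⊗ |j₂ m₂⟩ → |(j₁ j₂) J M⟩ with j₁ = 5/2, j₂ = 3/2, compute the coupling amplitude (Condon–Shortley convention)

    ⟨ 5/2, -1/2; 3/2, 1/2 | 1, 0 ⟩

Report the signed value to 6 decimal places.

j₁+j₂−J=3  J+j₁−j₂=2  J−j₁+j₂=0  j₁+j₂+J+1=6
(j₁±m₁, j₂±m₂, J±M) = (2,3,2,1,1,1)
P² = 6/5
sum k=2..2:
  [2] +1/2 = 1/2
S = 1/2
C² = P²·S² = 3/10 ; C = +0.547723

+0.547723  (= +√(3/10))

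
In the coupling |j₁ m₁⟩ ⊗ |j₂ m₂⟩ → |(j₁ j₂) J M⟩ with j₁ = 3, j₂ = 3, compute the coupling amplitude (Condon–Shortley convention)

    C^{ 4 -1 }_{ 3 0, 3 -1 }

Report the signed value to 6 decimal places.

j₁+j₂−J=2  J+j₁−j₂=4  J−j₁+j₂=4  j₁+j₂+J+1=11
(j₁±m₁, j₂±m₂, J±M) = (3,3,2,4,3,5)
P² = 124416/385
sum k=0..2:
  [0] +1/48 = 1/48
  [1] −1/24 = -1/24
  [2] +1/288 = 1/288
S = -5/288
C² = P²·S² = 15/154 ; C = -0.312094

-0.312094  (= −√(15/154))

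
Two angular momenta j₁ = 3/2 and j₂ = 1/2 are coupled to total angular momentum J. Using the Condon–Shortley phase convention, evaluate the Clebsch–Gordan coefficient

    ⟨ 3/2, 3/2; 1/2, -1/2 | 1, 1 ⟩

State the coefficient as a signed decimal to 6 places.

j₁+j₂−J=1  J+j₁−j₂=2  J−j₁+j₂=0  j₁+j₂+J+1=4
(j₁±m₁, j₂±m₂, J±M) = (3,0,0,1,2,0)
P² = 3
sum k=0..0:
  [0] +1/2 = 1/2
S = 1/2
C² = P²·S² = 3/4 ; C = +0.866025

+0.866025  (= +√(3/4))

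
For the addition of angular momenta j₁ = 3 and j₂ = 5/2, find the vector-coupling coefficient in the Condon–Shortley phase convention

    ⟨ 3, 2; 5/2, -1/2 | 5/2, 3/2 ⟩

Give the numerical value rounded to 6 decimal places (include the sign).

−√(1/14) ≈ -0.267261

triangle: 3!·3!·2!/9! = 72/362880
(j±m)!: 5!·1!·2!·3!·4!·1! = 34560
prefactor² = (2J+1)·Δ·N² = 288/7
  k=0: +1/(0!·3!·1!·2!·2!·0!) = 1/24
  k=1: −1/(1!·2!·0!·1!·3!·1!) = -1/12
Σ = -1/24  ⇒  CG² = 288/7·(-1/24)² = 1/14
CG = −√(1/14) = -0.267261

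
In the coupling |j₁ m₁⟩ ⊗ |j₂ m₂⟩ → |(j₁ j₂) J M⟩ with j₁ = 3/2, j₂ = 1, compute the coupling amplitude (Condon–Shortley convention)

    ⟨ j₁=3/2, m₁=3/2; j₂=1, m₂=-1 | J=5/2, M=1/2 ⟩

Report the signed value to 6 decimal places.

+0.316228

j₁+j₂−J=0  J+j₁−j₂=3  J−j₁+j₂=2  j₁+j₂+J+1=6
(j₁±m₁, j₂±m₂, J±M) = (3,0,0,2,3,2)
P² = 72/5
sum k=0..0:
  [0] +1/12 = 1/12
S = 1/12
C² = P²·S² = 1/10 ; C = +0.316228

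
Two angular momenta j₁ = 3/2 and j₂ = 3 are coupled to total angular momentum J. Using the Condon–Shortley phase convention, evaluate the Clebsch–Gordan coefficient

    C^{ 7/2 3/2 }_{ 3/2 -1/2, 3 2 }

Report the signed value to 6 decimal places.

triangle: 1!·2!·5!/9! = 240/362880
(j±m)!: 1!·2!·5!·1!·5!·2! = 57600
prefactor² = (2J+1)·Δ·N² = 6400/21
  k=0: +1/(0!·1!·2!·5!·0!·0!) = 1/240
  k=1: −1/(1!·0!·1!·4!·1!·1!) = -1/24
Σ = -3/80  ⇒  CG² = 6400/21·(-3/80)² = 3/7
CG = −√(3/7) = -0.654654

−√(3/7) = -0.654654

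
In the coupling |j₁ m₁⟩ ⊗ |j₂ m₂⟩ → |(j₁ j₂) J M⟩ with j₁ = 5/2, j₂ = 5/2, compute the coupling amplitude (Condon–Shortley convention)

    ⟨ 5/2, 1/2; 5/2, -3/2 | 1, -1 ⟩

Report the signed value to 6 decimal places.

-0.478091  (= −√(8/35))

√[3·4!1!1!/7! · 3!2!1!4!0!2!] = √(288/35)
  +(−1)^1/∏(1,3,1,0,0,1)! = -1/6  (running -1/6)
⟨..|..⟩ = √(288/35)·(-1/6) = -0.478091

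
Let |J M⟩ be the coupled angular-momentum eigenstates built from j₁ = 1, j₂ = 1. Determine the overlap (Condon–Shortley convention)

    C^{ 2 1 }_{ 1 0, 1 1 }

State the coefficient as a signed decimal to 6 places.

+0.707107  (= +√(1/2))

√[5·0!2!2!/5! · 1!1!2!0!3!1!] = √(2)
  +(−1)^0/∏(0,0,1,2,1,0)! = 1/2  (running 1/2)
⟨..|..⟩ = √(2)·(1/2) = +0.707107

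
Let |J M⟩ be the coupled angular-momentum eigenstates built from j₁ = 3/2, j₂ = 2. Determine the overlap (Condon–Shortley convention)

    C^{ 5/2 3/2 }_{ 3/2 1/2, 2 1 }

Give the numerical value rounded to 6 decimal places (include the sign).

j₁+j₂−J=1  J+j₁−j₂=2  J−j₁+j₂=3  j₁+j₂+J+1=7
(j₁±m₁, j₂±m₂, J±M) = (2,1,3,1,4,1)
P² = 144/35
sum k=0..1:
  [0] +1/6 = 1/6
  [1] −1/4 = -1/4
S = -1/12
C² = P²·S² = 1/35 ; C = -0.169031

−√(1/35) = -0.169031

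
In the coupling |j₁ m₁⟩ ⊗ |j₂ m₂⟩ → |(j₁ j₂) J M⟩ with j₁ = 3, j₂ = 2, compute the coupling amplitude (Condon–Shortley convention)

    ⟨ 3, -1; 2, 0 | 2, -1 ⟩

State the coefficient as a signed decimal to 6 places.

+0.377964

√[5·3!3!1!/8! · 2!4!2!2!1!3!] = √(36/7)
  +(−1)^1/∏(1,2,3,1,0,0)! = -1/12  (running -1/12)
  +(−1)^2/∏(2,1,2,0,1,1)! = 1/4  (running 1/6)
⟨..|..⟩ = √(36/7)·(1/6) = +0.377964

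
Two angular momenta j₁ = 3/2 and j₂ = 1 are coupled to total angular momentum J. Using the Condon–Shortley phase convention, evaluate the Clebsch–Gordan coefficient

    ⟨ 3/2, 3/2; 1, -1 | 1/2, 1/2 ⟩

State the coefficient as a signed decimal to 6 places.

√[2·2!1!0!/4! · 3!0!0!2!1!0!] = √(2)
  +(−1)^0/∏(0,2,0,0,1,0)! = 1/2  (running 1/2)
⟨..|..⟩ = √(2)·(1/2) = +0.707107

+√(1/2) = +0.707107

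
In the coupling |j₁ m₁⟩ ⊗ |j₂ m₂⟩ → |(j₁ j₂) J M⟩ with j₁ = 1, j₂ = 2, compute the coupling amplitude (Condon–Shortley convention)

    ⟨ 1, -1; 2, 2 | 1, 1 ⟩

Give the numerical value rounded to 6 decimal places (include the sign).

+√(3/5) ≈ +0.774597

√[3·2!0!2!/5! · 0!2!4!0!2!0!] = √(48/5)
  +(−1)^2/∏(2,0,0,2,0,0)! = 1/4  (running 1/4)
⟨..|..⟩ = √(48/5)·(1/4) = +0.774597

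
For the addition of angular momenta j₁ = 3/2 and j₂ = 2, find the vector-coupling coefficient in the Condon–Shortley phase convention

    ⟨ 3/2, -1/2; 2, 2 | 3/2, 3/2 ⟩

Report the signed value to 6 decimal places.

+0.632456

j₁+j₂−J=2  J+j₁−j₂=1  J−j₁+j₂=2  j₁+j₂+J+1=6
(j₁±m₁, j₂±m₂, J±M) = (1,2,4,0,3,0)
P² = 32/5
sum k=2..2:
  [2] +1/4 = 1/4
S = 1/4
C² = P²·S² = 2/5 ; C = +0.632456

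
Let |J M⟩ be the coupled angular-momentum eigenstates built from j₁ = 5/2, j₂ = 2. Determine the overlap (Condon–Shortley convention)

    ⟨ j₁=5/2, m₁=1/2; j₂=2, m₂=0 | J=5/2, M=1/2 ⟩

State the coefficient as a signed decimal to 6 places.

triangle: 2!×3!×2!/8! = 24/40320
(j±m)!: 3!×2!×2!×2!×3!×2! = 576
prefactor² = (2J+1)×Δ×N² = 72/35
  k=0: +1/(0!×2!×2!×2!×1!×0!) = 1/8
  k=1: −1/(1!×1!×1!×1!×2!×1!) = -1/2
  k=2: +1/(2!×0!×0!×0!×3!×2!) = 1/24
Σ = -1/3  ⇒  CG² = 72/35×(-1/3)² = 8/35
CG = −√(8/35) = -0.478091

-0.478091  (= −√(8/35))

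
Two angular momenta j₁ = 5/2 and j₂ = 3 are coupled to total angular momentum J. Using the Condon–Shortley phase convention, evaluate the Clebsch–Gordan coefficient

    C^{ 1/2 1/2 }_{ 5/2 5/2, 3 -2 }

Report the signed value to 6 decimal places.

triangle: 5!*0!*1!/7! = 120/5040
(j±m)!: 5!*0!*1!*5!*1!*0! = 14400
prefactor² = (2J+1)*Δ*N² = 4800/7
  k=0: +1/(0!*5!*0!*1!*0!*0!) = 1/120
Σ = 1/120  ⇒  CG² = 4800/7*1/120² = 1/21
CG = +√(1/21) = +0.218218

+√(1/21) = +0.218218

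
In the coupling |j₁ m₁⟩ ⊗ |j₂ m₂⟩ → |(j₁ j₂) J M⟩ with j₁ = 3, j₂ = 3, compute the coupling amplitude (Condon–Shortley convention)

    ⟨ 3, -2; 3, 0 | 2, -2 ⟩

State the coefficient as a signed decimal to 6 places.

√[5·4!2!2!/9! · 1!5!3!3!0!4!] = √(960/7)
  +(−1)^3/∏(3,1,2,0,0,2)! = -1/24  (running -1/24)
⟨..|..⟩ = √(960/7)·(-1/24) = -0.487950

−√(5/21) = -0.487950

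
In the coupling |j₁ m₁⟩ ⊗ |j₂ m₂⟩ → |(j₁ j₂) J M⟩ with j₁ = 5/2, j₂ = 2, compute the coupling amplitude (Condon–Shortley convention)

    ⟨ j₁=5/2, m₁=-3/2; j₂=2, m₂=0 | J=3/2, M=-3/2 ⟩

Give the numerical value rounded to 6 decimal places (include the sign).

+0.585540  (= +√(12/35))

j₁+j₂−J=3  J+j₁−j₂=2  J−j₁+j₂=1  j₁+j₂+J+1=7
(j₁±m₁, j₂±m₂, J±M) = (1,4,2,2,0,3)
P² = 192/35
sum k=2..2:
  [2] +1/4 = 1/4
S = 1/4
C² = P²·S² = 12/35 ; C = +0.585540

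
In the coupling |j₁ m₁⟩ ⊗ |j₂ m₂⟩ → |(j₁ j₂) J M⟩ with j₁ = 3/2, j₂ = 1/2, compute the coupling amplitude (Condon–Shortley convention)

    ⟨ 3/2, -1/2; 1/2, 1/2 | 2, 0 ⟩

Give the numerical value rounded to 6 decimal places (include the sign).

√[5·0!3!1!/5! · 1!2!1!0!2!2!] = √(2)
  +(−1)^0/∏(0,0,2,1,1,0)! = 1/2  (running 1/2)
⟨..|..⟩ = √(2)·(1/2) = +0.707107

+0.707107  (= +√(1/2))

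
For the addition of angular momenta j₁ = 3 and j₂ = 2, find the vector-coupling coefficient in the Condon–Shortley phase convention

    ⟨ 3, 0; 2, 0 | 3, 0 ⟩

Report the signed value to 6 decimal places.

-0.516398

j₁+j₂−J=2  J+j₁−j₂=4  J−j₁+j₂=2  j₁+j₂+J+1=9
(j₁±m₁, j₂±m₂, J±M) = (3,3,2,2,3,3)
P² = 48/5
sum k=0..2:
  [0] +1/24 = 1/24
  [1] −1/4 = -1/4
  [2] +1/24 = 1/24
S = -1/6
C² = P²·S² = 4/15 ; C = -0.516398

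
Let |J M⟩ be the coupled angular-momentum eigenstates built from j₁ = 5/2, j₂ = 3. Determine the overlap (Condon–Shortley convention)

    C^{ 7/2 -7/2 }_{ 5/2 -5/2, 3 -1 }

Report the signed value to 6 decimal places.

j₁+j₂−J=2  J+j₁−j₂=3  J−j₁+j₂=4  j₁+j₂+J+1=10
(j₁±m₁, j₂±m₂, J±M) = (0,5,2,4,0,7)
P² = 18432
sum k=2..2:
  [2] +1/288 = 1/288
S = 1/288
C² = P²·S² = 2/9 ; C = +0.471405

+√(2/9) ≈ +0.471405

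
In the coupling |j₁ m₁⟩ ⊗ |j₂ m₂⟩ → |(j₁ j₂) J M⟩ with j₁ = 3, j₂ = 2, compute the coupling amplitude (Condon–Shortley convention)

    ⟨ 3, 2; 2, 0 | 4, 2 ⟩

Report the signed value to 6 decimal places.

√[9·1!5!3!/10! · 5!1!2!2!6!2!] = √(8640/7)
  +(−1)^0/∏(0,1,1,2,4,1)! = 1/48  (running 1/48)
  +(−1)^1/∏(1,0,0,1,5,2)! = -1/240  (running 1/60)
⟨..|..⟩ = √(8640/7)·(1/60) = +0.585540

+√(12/35) ≈ +0.585540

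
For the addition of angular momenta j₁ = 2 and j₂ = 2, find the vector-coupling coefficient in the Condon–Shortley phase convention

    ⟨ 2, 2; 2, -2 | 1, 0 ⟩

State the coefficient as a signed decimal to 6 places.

j₁+j₂−J=3  J+j₁−j₂=1  J−j₁+j₂=1  j₁+j₂+J+1=6
(j₁±m₁, j₂±m₂, J±M) = (4,0,0,4,1,1)
P² = 72/5
sum k=0..0:
  [0] +1/6 = 1/6
S = 1/6
C² = P²·S² = 2/5 ; C = +0.632456

+√(2/5) = +0.632456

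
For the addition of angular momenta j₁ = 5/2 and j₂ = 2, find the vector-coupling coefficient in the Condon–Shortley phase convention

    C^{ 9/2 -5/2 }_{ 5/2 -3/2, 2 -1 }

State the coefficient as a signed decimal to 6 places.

√[10·0!5!4!/10! · 1!4!1!3!2!7!] = √(11520)
  +(−1)^0/∏(0,0,4,1,1,3)! = 1/144  (running 1/144)
⟨..|..⟩ = √(11520)·(1/144) = +0.745356

+√(5/9) ≈ +0.745356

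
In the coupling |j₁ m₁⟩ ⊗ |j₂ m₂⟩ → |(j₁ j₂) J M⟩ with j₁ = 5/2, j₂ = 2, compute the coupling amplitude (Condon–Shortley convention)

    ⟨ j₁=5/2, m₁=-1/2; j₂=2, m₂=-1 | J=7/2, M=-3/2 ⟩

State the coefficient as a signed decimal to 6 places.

j₁+j₂−J=1  J+j₁−j₂=4  J−j₁+j₂=3  j₁+j₂+J+1=9
(j₁±m₁, j₂±m₂, J±M) = (2,3,1,3,2,5)
P² = 384/7
sum k=0..1:
  [0] +1/12 = 1/12
  [1] −1/24 = -1/24
S = 1/24
C² = P²·S² = 2/21 ; C = +0.308607

+√(2/21) = +0.308607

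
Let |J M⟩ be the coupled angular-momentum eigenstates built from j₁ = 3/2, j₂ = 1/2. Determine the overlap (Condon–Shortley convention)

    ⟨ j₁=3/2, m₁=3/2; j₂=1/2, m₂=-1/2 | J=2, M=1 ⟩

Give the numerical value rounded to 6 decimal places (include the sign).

triangle: 0!×3!×1!/5! = 6/120
(j±m)!: 3!×0!×0!×1!×3!×1! = 36
prefactor² = (2J+1)×Δ×N² = 9
  k=0: +1/(0!×0!×0!×0!×3!×1!) = 1/6
Σ = 1/6  ⇒  CG² = 9×1/6² = 1/4
CG = +√(1/4) = +0.500000

+0.500000  (= +√(1/4))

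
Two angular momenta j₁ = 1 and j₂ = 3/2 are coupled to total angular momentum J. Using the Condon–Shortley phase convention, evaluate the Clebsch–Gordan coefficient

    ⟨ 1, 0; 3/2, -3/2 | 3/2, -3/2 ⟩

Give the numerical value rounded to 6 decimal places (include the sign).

+0.774597

triangle: 1!*1!*2!/5! = 2/120
(j±m)!: 1!*1!*0!*3!*0!*3! = 36
prefactor² = (2J+1)*Δ*N² = 12/5
  k=0: +1/(0!*1!*1!*0!*0!*2!) = 1/2
Σ = 1/2  ⇒  CG² = 12/5*1/2² = 3/5
CG = +√(3/5) = +0.774597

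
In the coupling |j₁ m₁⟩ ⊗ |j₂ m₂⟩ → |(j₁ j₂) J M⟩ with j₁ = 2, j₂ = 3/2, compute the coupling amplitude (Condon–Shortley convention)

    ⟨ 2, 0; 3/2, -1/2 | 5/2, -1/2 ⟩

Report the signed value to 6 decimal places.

+√(3/35) ≈ +0.292770

j₁+j₂−J=1  J+j₁−j₂=3  J−j₁+j₂=2  j₁+j₂+J+1=7
(j₁±m₁, j₂±m₂, J±M) = (2,2,1,2,2,3)
P² = 48/35
sum k=0..1:
  [0] +1/2 = 1/2
  [1] −1/4 = -1/4
S = 1/4
C² = P²·S² = 3/35 ; C = +0.292770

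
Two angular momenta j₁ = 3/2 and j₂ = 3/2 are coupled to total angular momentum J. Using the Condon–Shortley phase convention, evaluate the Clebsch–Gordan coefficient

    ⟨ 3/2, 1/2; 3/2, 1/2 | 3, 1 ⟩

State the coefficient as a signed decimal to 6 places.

+√(3/5) ≈ +0.774597

√[7·0!3!3!/7! · 2!1!2!1!4!2!] = √(48/5)
  +(−1)^0/∏(0,0,1,2,2,1)! = 1/4  (running 1/4)
⟨..|..⟩ = √(48/5)·(1/4) = +0.774597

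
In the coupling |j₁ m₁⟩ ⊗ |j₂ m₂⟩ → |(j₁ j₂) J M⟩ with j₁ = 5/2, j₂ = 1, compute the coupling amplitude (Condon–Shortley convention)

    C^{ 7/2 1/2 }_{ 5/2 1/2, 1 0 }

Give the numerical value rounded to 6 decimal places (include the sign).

+√(4/7) ≈ +0.755929

triangle: 0!·5!·2!/8! = 240/40320
(j±m)!: 3!·2!·1!·1!·4!·3! = 1728
prefactor² = (2J+1)·Δ·N² = 576/7
  k=0: +1/(0!·0!·2!·1!·3!·1!) = 1/12
Σ = 1/12  ⇒  CG² = 576/7·1/12² = 4/7
CG = +√(4/7) = +0.755929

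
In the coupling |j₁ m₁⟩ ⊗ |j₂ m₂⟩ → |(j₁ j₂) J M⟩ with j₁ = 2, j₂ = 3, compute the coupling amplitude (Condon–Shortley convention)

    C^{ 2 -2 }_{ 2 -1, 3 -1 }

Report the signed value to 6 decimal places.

triangle: 3!×1!×3!/8! = 36/40320
(j±m)!: 1!×3!×2!×4!×0!×4! = 6912
prefactor² = (2J+1)×Δ×N² = 216/7
  k=2: +1/(2!×1!×1!×0!×0!×3!) = 1/12
Σ = 1/12  ⇒  CG² = 216/7×1/12² = 3/14
CG = +√(3/14) = +0.462910

+√(3/14) ≈ +0.462910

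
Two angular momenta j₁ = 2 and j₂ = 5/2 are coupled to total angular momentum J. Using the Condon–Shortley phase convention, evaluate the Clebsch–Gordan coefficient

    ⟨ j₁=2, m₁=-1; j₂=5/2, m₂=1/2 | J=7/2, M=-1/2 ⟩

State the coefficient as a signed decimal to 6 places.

√[8·1!3!4!/9! · 1!3!3!2!3!4!] = √(1152/35)
  +(−1)^0/∏(0,1,3,3,0,1)! = 1/36  (running 1/36)
  +(−1)^1/∏(1,0,2,2,1,2)! = -1/8  (running -7/72)
⟨..|..⟩ = √(1152/35)·(-7/72) = -0.557773

-0.557773  (= −√(14/45))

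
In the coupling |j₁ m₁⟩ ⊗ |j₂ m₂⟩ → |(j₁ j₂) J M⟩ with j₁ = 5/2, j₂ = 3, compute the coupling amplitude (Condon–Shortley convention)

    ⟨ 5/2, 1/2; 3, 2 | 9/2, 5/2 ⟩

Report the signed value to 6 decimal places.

triangle: 1!·4!·5!/11! = 2880/39916800
(j±m)!: 3!·2!·5!·1!·7!·2! = 14515200
prefactor² = (2J+1)·Δ·N² = 115200/11
  k=0: +1/(0!·1!·2!·5!·2!·0!) = 1/480
  k=1: −1/(1!·0!·1!·4!·3!·1!) = -1/144
Σ = -7/1440  ⇒  CG² = 115200/11·(-7/1440)² = 49/198
CG = −√(49/198) = -0.497468

-0.497468  (= −√(49/198))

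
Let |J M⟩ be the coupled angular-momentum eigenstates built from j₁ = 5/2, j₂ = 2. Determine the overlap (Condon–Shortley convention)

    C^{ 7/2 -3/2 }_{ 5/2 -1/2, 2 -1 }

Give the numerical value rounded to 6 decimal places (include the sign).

+√(2/21) ≈ +0.308607

j₁+j₂−J=1  J+j₁−j₂=4  J−j₁+j₂=3  j₁+j₂+J+1=9
(j₁±m₁, j₂±m₂, J±M) = (2,3,1,3,2,5)
P² = 384/7
sum k=0..1:
  [0] +1/12 = 1/12
  [1] −1/24 = -1/24
S = 1/24
C² = P²·S² = 2/21 ; C = +0.308607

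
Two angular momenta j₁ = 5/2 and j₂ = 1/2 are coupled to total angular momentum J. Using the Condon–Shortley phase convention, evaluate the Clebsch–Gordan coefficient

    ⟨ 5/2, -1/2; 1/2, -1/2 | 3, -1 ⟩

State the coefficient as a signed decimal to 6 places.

√[7·0!5!1!/7! · 2!3!0!1!2!4!] = √(96)
  +(−1)^0/∏(0,0,3,0,2,1)! = 1/12  (running 1/12)
⟨..|..⟩ = √(96)·(1/12) = +0.816497

+√(2/3) ≈ +0.816497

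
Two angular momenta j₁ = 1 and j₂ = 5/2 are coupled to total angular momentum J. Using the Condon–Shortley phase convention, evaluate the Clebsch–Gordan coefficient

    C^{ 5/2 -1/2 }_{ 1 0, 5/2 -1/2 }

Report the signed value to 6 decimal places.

+√(1/35) ≈ +0.169031

j₁+j₂−J=1  J+j₁−j₂=1  J−j₁+j₂=4  j₁+j₂+J+1=7
(j₁±m₁, j₂±m₂, J±M) = (1,1,2,3,2,3)
P² = 144/35
sum k=0..1:
  [0] +1/4 = 1/4
  [1] −1/6 = -1/6
S = 1/12
C² = P²·S² = 1/35 ; C = +0.169031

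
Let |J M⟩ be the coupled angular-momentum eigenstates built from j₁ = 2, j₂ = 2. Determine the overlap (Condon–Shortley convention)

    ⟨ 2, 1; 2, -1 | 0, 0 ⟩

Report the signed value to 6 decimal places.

√[1·4!0!0!/5! · 3!1!1!3!0!0!] = √(36/5)
  +(−1)^1/∏(1,3,0,0,0,0)! = -1/6  (running -1/6)
⟨..|..⟩ = √(36/5)·(-1/6) = -0.447214

-0.447214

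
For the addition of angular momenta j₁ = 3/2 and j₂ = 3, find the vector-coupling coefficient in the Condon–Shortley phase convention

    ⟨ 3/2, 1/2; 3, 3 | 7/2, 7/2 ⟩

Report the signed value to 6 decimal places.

√[8·1!2!5!/9! · 2!1!6!0!7!0!] = √(38400)
  +(−1)^1/∏(1,0,0,5,2,0)! = -1/240  (running -1/240)
⟨..|..⟩ = √(38400)·(-1/240) = -0.816497

−√(2/3) = -0.816497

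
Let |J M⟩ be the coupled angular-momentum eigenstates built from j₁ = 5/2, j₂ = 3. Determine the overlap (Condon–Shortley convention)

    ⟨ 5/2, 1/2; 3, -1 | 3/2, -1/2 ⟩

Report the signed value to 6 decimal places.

−√(1/105) = -0.097590

j₁+j₂−J=4  J+j₁−j₂=1  J−j₁+j₂=2  j₁+j₂+J+1=8
(j₁±m₁, j₂±m₂, J±M) = (3,2,2,4,1,2)
P² = 192/35
sum k=1..2:
  [1] −1/6 = -1/6
  [2] +1/8 = 1/8
S = -1/24
C² = P²·S² = 1/105 ; C = -0.097590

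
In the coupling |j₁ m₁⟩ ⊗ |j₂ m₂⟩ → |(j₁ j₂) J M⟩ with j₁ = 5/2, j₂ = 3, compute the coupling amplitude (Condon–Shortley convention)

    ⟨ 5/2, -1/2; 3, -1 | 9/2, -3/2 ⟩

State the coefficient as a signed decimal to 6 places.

+0.147122

√[10·1!4!5!/11! · 2!3!2!4!3!6!] = √(138240/77)
  +(−1)^0/∏(0,1,3,2,1,3)! = 1/72  (running 1/72)
  +(−1)^1/∏(1,0,2,1,2,4)! = -1/96  (running 1/288)
⟨..|..⟩ = √(138240/77)·(1/288) = +0.147122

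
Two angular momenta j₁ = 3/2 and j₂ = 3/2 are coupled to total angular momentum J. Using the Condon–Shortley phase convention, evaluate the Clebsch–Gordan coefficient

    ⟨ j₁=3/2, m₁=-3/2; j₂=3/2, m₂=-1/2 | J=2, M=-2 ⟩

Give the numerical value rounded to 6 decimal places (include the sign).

−√(1/2) ≈ -0.707107

j₁+j₂−J=1  J+j₁−j₂=2  J−j₁+j₂=2  j₁+j₂+J+1=6
(j₁±m₁, j₂±m₂, J±M) = (0,3,1,2,0,4)
P² = 8
sum k=1..1:
  [1] −1/4 = -1/4
S = -1/4
C² = P²·S² = 1/2 ; C = -0.707107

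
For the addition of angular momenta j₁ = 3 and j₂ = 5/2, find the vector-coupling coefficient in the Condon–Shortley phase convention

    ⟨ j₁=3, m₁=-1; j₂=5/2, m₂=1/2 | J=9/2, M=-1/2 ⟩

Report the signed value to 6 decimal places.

−√(160/693) = -0.480500

√[10·1!5!4!/11! · 2!4!3!2!4!5!] = √(92160/77)
  +(−1)^0/∏(0,1,4,3,1,1)! = 1/144  (running 1/144)
  +(−1)^1/∏(1,0,3,2,2,2)! = -1/48  (running -1/72)
⟨..|..⟩ = √(92160/77)·(-1/72) = -0.480500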